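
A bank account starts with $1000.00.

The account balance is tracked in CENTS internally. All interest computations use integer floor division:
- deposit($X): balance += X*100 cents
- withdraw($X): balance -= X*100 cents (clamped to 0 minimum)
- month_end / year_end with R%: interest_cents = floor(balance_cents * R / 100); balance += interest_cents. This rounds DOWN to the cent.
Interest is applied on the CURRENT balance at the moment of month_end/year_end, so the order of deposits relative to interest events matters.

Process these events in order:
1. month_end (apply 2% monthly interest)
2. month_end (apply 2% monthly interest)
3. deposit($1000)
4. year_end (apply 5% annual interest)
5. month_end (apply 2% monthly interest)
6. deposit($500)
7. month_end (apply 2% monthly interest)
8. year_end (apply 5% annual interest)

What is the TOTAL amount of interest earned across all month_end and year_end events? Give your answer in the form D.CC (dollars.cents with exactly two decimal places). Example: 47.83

Answer: 375.90

Derivation:
After 1 (month_end (apply 2% monthly interest)): balance=$1020.00 total_interest=$20.00
After 2 (month_end (apply 2% monthly interest)): balance=$1040.40 total_interest=$40.40
After 3 (deposit($1000)): balance=$2040.40 total_interest=$40.40
After 4 (year_end (apply 5% annual interest)): balance=$2142.42 total_interest=$142.42
After 5 (month_end (apply 2% monthly interest)): balance=$2185.26 total_interest=$185.26
After 6 (deposit($500)): balance=$2685.26 total_interest=$185.26
After 7 (month_end (apply 2% monthly interest)): balance=$2738.96 total_interest=$238.96
After 8 (year_end (apply 5% annual interest)): balance=$2875.90 total_interest=$375.90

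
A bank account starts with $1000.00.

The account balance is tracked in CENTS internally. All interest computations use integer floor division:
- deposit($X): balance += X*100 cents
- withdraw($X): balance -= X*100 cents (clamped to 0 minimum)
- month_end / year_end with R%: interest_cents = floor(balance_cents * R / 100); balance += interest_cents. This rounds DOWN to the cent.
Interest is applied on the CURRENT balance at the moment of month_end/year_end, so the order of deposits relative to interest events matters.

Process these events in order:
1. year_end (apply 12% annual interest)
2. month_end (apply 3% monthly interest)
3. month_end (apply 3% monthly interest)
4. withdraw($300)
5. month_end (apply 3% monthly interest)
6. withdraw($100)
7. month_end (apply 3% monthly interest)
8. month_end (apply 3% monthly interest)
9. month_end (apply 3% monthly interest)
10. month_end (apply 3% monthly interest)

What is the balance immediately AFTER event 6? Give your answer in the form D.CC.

After 1 (year_end (apply 12% annual interest)): balance=$1120.00 total_interest=$120.00
After 2 (month_end (apply 3% monthly interest)): balance=$1153.60 total_interest=$153.60
After 3 (month_end (apply 3% monthly interest)): balance=$1188.20 total_interest=$188.20
After 4 (withdraw($300)): balance=$888.20 total_interest=$188.20
After 5 (month_end (apply 3% monthly interest)): balance=$914.84 total_interest=$214.84
After 6 (withdraw($100)): balance=$814.84 total_interest=$214.84

Answer: 814.84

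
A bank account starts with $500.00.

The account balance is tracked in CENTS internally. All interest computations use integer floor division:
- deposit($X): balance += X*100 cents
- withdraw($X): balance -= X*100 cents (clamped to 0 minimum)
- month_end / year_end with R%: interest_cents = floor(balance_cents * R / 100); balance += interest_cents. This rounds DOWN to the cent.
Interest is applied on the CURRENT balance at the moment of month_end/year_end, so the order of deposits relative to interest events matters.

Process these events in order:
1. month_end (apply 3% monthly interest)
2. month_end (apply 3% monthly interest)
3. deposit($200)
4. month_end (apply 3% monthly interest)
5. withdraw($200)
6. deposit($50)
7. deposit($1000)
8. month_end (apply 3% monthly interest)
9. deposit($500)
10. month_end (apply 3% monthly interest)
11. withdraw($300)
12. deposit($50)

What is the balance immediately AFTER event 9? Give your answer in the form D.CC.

After 1 (month_end (apply 3% monthly interest)): balance=$515.00 total_interest=$15.00
After 2 (month_end (apply 3% monthly interest)): balance=$530.45 total_interest=$30.45
After 3 (deposit($200)): balance=$730.45 total_interest=$30.45
After 4 (month_end (apply 3% monthly interest)): balance=$752.36 total_interest=$52.36
After 5 (withdraw($200)): balance=$552.36 total_interest=$52.36
After 6 (deposit($50)): balance=$602.36 total_interest=$52.36
After 7 (deposit($1000)): balance=$1602.36 total_interest=$52.36
After 8 (month_end (apply 3% monthly interest)): balance=$1650.43 total_interest=$100.43
After 9 (deposit($500)): balance=$2150.43 total_interest=$100.43

Answer: 2150.43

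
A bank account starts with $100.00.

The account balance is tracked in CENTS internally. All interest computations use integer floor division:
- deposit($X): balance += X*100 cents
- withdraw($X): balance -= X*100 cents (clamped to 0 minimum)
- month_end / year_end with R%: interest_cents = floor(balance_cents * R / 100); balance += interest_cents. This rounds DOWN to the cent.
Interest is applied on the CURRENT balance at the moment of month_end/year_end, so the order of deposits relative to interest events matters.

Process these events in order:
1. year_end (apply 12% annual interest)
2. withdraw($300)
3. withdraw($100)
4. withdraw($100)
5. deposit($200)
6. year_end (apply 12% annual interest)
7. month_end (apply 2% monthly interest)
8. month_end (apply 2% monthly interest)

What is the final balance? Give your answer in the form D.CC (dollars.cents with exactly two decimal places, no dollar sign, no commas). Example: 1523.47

Answer: 233.04

Derivation:
After 1 (year_end (apply 12% annual interest)): balance=$112.00 total_interest=$12.00
After 2 (withdraw($300)): balance=$0.00 total_interest=$12.00
After 3 (withdraw($100)): balance=$0.00 total_interest=$12.00
After 4 (withdraw($100)): balance=$0.00 total_interest=$12.00
After 5 (deposit($200)): balance=$200.00 total_interest=$12.00
After 6 (year_end (apply 12% annual interest)): balance=$224.00 total_interest=$36.00
After 7 (month_end (apply 2% monthly interest)): balance=$228.48 total_interest=$40.48
After 8 (month_end (apply 2% monthly interest)): balance=$233.04 total_interest=$45.04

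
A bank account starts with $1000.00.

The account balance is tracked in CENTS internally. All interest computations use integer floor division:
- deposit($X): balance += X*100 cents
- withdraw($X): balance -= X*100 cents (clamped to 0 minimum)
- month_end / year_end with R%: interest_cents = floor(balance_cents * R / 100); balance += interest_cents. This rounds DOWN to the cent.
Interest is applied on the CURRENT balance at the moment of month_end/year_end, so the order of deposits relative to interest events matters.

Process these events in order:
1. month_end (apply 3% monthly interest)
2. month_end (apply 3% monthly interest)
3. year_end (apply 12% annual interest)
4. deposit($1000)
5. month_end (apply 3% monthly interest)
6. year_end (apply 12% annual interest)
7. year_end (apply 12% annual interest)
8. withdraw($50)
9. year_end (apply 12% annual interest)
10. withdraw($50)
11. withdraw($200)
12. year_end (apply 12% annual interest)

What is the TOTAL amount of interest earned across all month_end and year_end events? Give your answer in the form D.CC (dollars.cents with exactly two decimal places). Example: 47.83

After 1 (month_end (apply 3% monthly interest)): balance=$1030.00 total_interest=$30.00
After 2 (month_end (apply 3% monthly interest)): balance=$1060.90 total_interest=$60.90
After 3 (year_end (apply 12% annual interest)): balance=$1188.20 total_interest=$188.20
After 4 (deposit($1000)): balance=$2188.20 total_interest=$188.20
After 5 (month_end (apply 3% monthly interest)): balance=$2253.84 total_interest=$253.84
After 6 (year_end (apply 12% annual interest)): balance=$2524.30 total_interest=$524.30
After 7 (year_end (apply 12% annual interest)): balance=$2827.21 total_interest=$827.21
After 8 (withdraw($50)): balance=$2777.21 total_interest=$827.21
After 9 (year_end (apply 12% annual interest)): balance=$3110.47 total_interest=$1160.47
After 10 (withdraw($50)): balance=$3060.47 total_interest=$1160.47
After 11 (withdraw($200)): balance=$2860.47 total_interest=$1160.47
After 12 (year_end (apply 12% annual interest)): balance=$3203.72 total_interest=$1503.72

Answer: 1503.72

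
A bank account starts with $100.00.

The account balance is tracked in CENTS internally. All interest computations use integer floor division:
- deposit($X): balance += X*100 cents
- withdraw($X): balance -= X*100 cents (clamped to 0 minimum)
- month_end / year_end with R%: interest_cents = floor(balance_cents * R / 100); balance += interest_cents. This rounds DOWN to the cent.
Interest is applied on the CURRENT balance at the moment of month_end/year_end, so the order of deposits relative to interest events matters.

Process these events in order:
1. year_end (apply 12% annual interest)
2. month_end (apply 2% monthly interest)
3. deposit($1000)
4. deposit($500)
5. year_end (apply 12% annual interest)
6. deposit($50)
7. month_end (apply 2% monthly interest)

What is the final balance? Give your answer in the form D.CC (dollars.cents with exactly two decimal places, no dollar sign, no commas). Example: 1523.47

Answer: 1895.09

Derivation:
After 1 (year_end (apply 12% annual interest)): balance=$112.00 total_interest=$12.00
After 2 (month_end (apply 2% monthly interest)): balance=$114.24 total_interest=$14.24
After 3 (deposit($1000)): balance=$1114.24 total_interest=$14.24
After 4 (deposit($500)): balance=$1614.24 total_interest=$14.24
After 5 (year_end (apply 12% annual interest)): balance=$1807.94 total_interest=$207.94
After 6 (deposit($50)): balance=$1857.94 total_interest=$207.94
After 7 (month_end (apply 2% monthly interest)): balance=$1895.09 total_interest=$245.09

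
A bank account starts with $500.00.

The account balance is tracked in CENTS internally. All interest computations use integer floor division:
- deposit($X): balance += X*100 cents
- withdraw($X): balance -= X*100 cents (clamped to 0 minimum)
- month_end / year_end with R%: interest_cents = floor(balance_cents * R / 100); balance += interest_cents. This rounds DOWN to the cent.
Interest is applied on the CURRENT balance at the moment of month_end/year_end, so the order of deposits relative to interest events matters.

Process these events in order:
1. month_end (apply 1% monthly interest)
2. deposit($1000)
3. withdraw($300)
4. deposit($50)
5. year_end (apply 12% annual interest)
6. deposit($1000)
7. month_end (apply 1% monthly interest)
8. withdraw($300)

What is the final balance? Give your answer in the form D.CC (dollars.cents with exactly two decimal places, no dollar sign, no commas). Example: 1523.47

After 1 (month_end (apply 1% monthly interest)): balance=$505.00 total_interest=$5.00
After 2 (deposit($1000)): balance=$1505.00 total_interest=$5.00
After 3 (withdraw($300)): balance=$1205.00 total_interest=$5.00
After 4 (deposit($50)): balance=$1255.00 total_interest=$5.00
After 5 (year_end (apply 12% annual interest)): balance=$1405.60 total_interest=$155.60
After 6 (deposit($1000)): balance=$2405.60 total_interest=$155.60
After 7 (month_end (apply 1% monthly interest)): balance=$2429.65 total_interest=$179.65
After 8 (withdraw($300)): balance=$2129.65 total_interest=$179.65

Answer: 2129.65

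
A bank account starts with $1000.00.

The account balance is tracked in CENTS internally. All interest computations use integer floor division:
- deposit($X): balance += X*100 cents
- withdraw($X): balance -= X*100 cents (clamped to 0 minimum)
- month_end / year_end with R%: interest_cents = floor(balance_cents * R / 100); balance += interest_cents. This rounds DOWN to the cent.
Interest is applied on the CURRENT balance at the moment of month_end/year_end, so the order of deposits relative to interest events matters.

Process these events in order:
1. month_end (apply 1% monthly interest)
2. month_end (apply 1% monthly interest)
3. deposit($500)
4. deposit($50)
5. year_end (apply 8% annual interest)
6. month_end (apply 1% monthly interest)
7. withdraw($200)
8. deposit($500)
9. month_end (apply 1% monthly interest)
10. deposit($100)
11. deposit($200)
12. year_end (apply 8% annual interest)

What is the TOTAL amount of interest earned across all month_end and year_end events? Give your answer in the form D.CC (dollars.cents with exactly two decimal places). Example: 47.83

After 1 (month_end (apply 1% monthly interest)): balance=$1010.00 total_interest=$10.00
After 2 (month_end (apply 1% monthly interest)): balance=$1020.10 total_interest=$20.10
After 3 (deposit($500)): balance=$1520.10 total_interest=$20.10
After 4 (deposit($50)): balance=$1570.10 total_interest=$20.10
After 5 (year_end (apply 8% annual interest)): balance=$1695.70 total_interest=$145.70
After 6 (month_end (apply 1% monthly interest)): balance=$1712.65 total_interest=$162.65
After 7 (withdraw($200)): balance=$1512.65 total_interest=$162.65
After 8 (deposit($500)): balance=$2012.65 total_interest=$162.65
After 9 (month_end (apply 1% monthly interest)): balance=$2032.77 total_interest=$182.77
After 10 (deposit($100)): balance=$2132.77 total_interest=$182.77
After 11 (deposit($200)): balance=$2332.77 total_interest=$182.77
After 12 (year_end (apply 8% annual interest)): balance=$2519.39 total_interest=$369.39

Answer: 369.39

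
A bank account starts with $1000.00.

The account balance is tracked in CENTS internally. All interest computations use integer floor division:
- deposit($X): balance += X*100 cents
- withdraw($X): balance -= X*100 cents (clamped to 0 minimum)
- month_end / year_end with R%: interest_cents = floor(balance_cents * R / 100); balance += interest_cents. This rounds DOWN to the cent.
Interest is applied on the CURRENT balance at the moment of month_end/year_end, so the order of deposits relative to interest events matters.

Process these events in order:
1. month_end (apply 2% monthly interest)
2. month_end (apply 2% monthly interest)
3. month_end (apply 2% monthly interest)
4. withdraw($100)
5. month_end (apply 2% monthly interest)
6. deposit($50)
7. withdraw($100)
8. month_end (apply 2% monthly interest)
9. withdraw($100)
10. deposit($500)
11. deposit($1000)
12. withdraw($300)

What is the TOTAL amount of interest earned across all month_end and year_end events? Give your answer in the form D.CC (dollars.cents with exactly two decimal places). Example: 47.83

After 1 (month_end (apply 2% monthly interest)): balance=$1020.00 total_interest=$20.00
After 2 (month_end (apply 2% monthly interest)): balance=$1040.40 total_interest=$40.40
After 3 (month_end (apply 2% monthly interest)): balance=$1061.20 total_interest=$61.20
After 4 (withdraw($100)): balance=$961.20 total_interest=$61.20
After 5 (month_end (apply 2% monthly interest)): balance=$980.42 total_interest=$80.42
After 6 (deposit($50)): balance=$1030.42 total_interest=$80.42
After 7 (withdraw($100)): balance=$930.42 total_interest=$80.42
After 8 (month_end (apply 2% monthly interest)): balance=$949.02 total_interest=$99.02
After 9 (withdraw($100)): balance=$849.02 total_interest=$99.02
After 10 (deposit($500)): balance=$1349.02 total_interest=$99.02
After 11 (deposit($1000)): balance=$2349.02 total_interest=$99.02
After 12 (withdraw($300)): balance=$2049.02 total_interest=$99.02

Answer: 99.02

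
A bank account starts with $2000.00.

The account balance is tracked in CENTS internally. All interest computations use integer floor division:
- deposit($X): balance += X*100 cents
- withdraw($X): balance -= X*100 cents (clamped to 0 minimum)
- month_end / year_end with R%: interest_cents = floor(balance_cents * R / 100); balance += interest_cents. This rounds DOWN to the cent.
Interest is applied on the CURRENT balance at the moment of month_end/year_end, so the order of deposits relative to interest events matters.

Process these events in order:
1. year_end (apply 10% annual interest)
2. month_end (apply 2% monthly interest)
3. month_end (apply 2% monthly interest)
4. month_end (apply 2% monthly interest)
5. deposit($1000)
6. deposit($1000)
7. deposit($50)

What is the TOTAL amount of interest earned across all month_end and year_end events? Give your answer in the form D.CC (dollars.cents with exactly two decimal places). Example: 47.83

Answer: 334.65

Derivation:
After 1 (year_end (apply 10% annual interest)): balance=$2200.00 total_interest=$200.00
After 2 (month_end (apply 2% monthly interest)): balance=$2244.00 total_interest=$244.00
After 3 (month_end (apply 2% monthly interest)): balance=$2288.88 total_interest=$288.88
After 4 (month_end (apply 2% monthly interest)): balance=$2334.65 total_interest=$334.65
After 5 (deposit($1000)): balance=$3334.65 total_interest=$334.65
After 6 (deposit($1000)): balance=$4334.65 total_interest=$334.65
After 7 (deposit($50)): balance=$4384.65 total_interest=$334.65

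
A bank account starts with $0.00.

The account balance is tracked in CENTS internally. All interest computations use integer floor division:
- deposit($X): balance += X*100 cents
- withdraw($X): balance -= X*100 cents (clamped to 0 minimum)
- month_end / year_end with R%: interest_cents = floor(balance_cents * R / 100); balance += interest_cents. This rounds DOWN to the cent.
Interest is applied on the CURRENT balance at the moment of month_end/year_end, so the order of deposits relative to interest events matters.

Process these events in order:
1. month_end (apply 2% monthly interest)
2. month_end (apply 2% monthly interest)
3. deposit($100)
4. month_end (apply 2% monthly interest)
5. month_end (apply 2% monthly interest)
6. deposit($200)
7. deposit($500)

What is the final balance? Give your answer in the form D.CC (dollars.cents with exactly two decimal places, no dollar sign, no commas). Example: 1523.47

Answer: 804.04

Derivation:
After 1 (month_end (apply 2% monthly interest)): balance=$0.00 total_interest=$0.00
After 2 (month_end (apply 2% monthly interest)): balance=$0.00 total_interest=$0.00
After 3 (deposit($100)): balance=$100.00 total_interest=$0.00
After 4 (month_end (apply 2% monthly interest)): balance=$102.00 total_interest=$2.00
After 5 (month_end (apply 2% monthly interest)): balance=$104.04 total_interest=$4.04
After 6 (deposit($200)): balance=$304.04 total_interest=$4.04
After 7 (deposit($500)): balance=$804.04 total_interest=$4.04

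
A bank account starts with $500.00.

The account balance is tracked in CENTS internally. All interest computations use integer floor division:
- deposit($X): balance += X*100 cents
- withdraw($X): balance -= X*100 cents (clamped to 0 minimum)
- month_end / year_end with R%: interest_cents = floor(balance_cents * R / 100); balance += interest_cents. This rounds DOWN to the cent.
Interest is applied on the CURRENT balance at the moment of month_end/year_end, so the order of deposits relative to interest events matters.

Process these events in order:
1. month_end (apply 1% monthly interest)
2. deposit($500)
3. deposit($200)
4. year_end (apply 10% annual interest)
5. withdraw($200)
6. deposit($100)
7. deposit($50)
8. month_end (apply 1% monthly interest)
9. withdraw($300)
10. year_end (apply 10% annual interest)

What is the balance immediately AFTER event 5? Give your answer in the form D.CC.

After 1 (month_end (apply 1% monthly interest)): balance=$505.00 total_interest=$5.00
After 2 (deposit($500)): balance=$1005.00 total_interest=$5.00
After 3 (deposit($200)): balance=$1205.00 total_interest=$5.00
After 4 (year_end (apply 10% annual interest)): balance=$1325.50 total_interest=$125.50
After 5 (withdraw($200)): balance=$1125.50 total_interest=$125.50

Answer: 1125.50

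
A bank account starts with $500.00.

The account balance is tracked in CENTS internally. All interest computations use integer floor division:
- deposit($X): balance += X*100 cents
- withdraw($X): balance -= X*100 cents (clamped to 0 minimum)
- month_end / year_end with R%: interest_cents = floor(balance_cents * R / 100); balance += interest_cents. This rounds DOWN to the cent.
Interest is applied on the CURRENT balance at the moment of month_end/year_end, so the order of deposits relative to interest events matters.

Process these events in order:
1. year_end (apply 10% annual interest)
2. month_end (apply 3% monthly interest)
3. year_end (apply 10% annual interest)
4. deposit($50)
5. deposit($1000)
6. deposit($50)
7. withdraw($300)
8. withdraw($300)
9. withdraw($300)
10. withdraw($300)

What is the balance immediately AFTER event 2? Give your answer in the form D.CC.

After 1 (year_end (apply 10% annual interest)): balance=$550.00 total_interest=$50.00
After 2 (month_end (apply 3% monthly interest)): balance=$566.50 total_interest=$66.50

Answer: 566.50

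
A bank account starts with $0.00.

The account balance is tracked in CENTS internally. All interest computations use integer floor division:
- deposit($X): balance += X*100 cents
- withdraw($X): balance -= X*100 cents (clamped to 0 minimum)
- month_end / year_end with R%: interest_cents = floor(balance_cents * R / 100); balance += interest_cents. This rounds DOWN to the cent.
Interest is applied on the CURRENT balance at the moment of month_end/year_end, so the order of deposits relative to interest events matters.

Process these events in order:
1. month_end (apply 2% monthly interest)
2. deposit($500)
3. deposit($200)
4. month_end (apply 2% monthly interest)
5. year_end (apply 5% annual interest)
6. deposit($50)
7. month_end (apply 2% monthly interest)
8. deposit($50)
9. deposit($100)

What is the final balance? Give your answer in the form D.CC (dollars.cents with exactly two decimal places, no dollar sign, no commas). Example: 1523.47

After 1 (month_end (apply 2% monthly interest)): balance=$0.00 total_interest=$0.00
After 2 (deposit($500)): balance=$500.00 total_interest=$0.00
After 3 (deposit($200)): balance=$700.00 total_interest=$0.00
After 4 (month_end (apply 2% monthly interest)): balance=$714.00 total_interest=$14.00
After 5 (year_end (apply 5% annual interest)): balance=$749.70 total_interest=$49.70
After 6 (deposit($50)): balance=$799.70 total_interest=$49.70
After 7 (month_end (apply 2% monthly interest)): balance=$815.69 total_interest=$65.69
After 8 (deposit($50)): balance=$865.69 total_interest=$65.69
After 9 (deposit($100)): balance=$965.69 total_interest=$65.69

Answer: 965.69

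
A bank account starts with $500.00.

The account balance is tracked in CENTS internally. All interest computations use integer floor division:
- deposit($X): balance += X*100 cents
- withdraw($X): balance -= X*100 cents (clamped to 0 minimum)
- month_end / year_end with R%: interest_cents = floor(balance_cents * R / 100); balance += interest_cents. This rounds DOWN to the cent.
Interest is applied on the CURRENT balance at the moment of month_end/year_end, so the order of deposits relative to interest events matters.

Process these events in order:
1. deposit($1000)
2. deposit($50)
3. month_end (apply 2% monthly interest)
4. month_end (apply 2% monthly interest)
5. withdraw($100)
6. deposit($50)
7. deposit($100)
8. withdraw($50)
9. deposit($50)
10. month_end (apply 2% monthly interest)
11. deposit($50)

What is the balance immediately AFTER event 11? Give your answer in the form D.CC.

After 1 (deposit($1000)): balance=$1500.00 total_interest=$0.00
After 2 (deposit($50)): balance=$1550.00 total_interest=$0.00
After 3 (month_end (apply 2% monthly interest)): balance=$1581.00 total_interest=$31.00
After 4 (month_end (apply 2% monthly interest)): balance=$1612.62 total_interest=$62.62
After 5 (withdraw($100)): balance=$1512.62 total_interest=$62.62
After 6 (deposit($50)): balance=$1562.62 total_interest=$62.62
After 7 (deposit($100)): balance=$1662.62 total_interest=$62.62
After 8 (withdraw($50)): balance=$1612.62 total_interest=$62.62
After 9 (deposit($50)): balance=$1662.62 total_interest=$62.62
After 10 (month_end (apply 2% monthly interest)): balance=$1695.87 total_interest=$95.87
After 11 (deposit($50)): balance=$1745.87 total_interest=$95.87

Answer: 1745.87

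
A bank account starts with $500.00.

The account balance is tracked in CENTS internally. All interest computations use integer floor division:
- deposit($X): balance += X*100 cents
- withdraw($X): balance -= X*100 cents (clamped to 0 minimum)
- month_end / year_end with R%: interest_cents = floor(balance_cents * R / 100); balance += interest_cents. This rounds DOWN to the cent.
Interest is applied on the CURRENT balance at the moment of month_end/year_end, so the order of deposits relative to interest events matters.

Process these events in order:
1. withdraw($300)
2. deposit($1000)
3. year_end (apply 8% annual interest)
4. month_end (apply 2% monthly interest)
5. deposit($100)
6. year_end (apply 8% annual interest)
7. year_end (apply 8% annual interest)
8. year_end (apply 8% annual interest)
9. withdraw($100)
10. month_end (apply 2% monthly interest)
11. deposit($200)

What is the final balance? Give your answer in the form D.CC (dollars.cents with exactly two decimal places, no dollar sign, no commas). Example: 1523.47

After 1 (withdraw($300)): balance=$200.00 total_interest=$0.00
After 2 (deposit($1000)): balance=$1200.00 total_interest=$0.00
After 3 (year_end (apply 8% annual interest)): balance=$1296.00 total_interest=$96.00
After 4 (month_end (apply 2% monthly interest)): balance=$1321.92 total_interest=$121.92
After 5 (deposit($100)): balance=$1421.92 total_interest=$121.92
After 6 (year_end (apply 8% annual interest)): balance=$1535.67 total_interest=$235.67
After 7 (year_end (apply 8% annual interest)): balance=$1658.52 total_interest=$358.52
After 8 (year_end (apply 8% annual interest)): balance=$1791.20 total_interest=$491.20
After 9 (withdraw($100)): balance=$1691.20 total_interest=$491.20
After 10 (month_end (apply 2% monthly interest)): balance=$1725.02 total_interest=$525.02
After 11 (deposit($200)): balance=$1925.02 total_interest=$525.02

Answer: 1925.02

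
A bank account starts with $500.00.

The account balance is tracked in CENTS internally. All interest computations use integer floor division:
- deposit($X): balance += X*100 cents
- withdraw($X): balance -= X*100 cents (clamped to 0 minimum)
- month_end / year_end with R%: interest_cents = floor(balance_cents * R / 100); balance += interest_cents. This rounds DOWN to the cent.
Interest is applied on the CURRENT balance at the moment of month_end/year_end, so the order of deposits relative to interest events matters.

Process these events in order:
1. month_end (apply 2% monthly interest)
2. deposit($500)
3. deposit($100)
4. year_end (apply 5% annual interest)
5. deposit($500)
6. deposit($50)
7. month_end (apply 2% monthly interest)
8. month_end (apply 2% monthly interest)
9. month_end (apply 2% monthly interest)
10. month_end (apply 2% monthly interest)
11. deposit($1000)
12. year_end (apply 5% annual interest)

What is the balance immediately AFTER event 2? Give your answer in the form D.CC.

After 1 (month_end (apply 2% monthly interest)): balance=$510.00 total_interest=$10.00
After 2 (deposit($500)): balance=$1010.00 total_interest=$10.00

Answer: 1010.00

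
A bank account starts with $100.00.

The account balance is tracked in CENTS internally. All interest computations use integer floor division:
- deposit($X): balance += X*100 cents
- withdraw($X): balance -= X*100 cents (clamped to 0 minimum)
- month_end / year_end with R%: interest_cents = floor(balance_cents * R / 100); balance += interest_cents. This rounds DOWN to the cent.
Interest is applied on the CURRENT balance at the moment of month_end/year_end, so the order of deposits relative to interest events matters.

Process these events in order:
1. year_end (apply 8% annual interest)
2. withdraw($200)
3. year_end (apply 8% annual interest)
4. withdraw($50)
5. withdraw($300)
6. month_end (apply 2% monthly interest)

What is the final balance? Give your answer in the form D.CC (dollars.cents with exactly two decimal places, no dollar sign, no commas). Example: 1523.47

Answer: 0.00

Derivation:
After 1 (year_end (apply 8% annual interest)): balance=$108.00 total_interest=$8.00
After 2 (withdraw($200)): balance=$0.00 total_interest=$8.00
After 3 (year_end (apply 8% annual interest)): balance=$0.00 total_interest=$8.00
After 4 (withdraw($50)): balance=$0.00 total_interest=$8.00
After 5 (withdraw($300)): balance=$0.00 total_interest=$8.00
After 6 (month_end (apply 2% monthly interest)): balance=$0.00 total_interest=$8.00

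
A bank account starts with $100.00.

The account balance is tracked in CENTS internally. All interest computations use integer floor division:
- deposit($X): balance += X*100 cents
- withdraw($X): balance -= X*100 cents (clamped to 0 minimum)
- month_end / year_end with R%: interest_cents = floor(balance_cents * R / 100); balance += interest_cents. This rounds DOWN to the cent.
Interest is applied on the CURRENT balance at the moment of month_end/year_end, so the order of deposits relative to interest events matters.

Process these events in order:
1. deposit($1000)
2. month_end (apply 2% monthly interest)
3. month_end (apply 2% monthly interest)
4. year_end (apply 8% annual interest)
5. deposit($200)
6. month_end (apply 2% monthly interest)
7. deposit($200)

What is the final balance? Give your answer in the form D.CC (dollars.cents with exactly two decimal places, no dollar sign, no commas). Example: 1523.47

Answer: 1664.70

Derivation:
After 1 (deposit($1000)): balance=$1100.00 total_interest=$0.00
After 2 (month_end (apply 2% monthly interest)): balance=$1122.00 total_interest=$22.00
After 3 (month_end (apply 2% monthly interest)): balance=$1144.44 total_interest=$44.44
After 4 (year_end (apply 8% annual interest)): balance=$1235.99 total_interest=$135.99
After 5 (deposit($200)): balance=$1435.99 total_interest=$135.99
After 6 (month_end (apply 2% monthly interest)): balance=$1464.70 total_interest=$164.70
After 7 (deposit($200)): balance=$1664.70 total_interest=$164.70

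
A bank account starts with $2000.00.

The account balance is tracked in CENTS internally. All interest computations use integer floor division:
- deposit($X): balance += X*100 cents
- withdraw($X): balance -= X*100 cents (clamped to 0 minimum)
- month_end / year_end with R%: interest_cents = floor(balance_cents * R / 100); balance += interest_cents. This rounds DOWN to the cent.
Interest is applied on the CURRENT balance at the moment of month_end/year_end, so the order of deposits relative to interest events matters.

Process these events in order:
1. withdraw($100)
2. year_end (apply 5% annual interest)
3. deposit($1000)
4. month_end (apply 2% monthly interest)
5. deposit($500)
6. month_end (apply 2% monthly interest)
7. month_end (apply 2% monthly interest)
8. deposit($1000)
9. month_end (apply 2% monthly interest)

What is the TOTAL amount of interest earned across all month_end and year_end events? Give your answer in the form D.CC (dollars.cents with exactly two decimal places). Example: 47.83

Answer: 392.47

Derivation:
After 1 (withdraw($100)): balance=$1900.00 total_interest=$0.00
After 2 (year_end (apply 5% annual interest)): balance=$1995.00 total_interest=$95.00
After 3 (deposit($1000)): balance=$2995.00 total_interest=$95.00
After 4 (month_end (apply 2% monthly interest)): balance=$3054.90 total_interest=$154.90
After 5 (deposit($500)): balance=$3554.90 total_interest=$154.90
After 6 (month_end (apply 2% monthly interest)): balance=$3625.99 total_interest=$225.99
After 7 (month_end (apply 2% monthly interest)): balance=$3698.50 total_interest=$298.50
After 8 (deposit($1000)): balance=$4698.50 total_interest=$298.50
After 9 (month_end (apply 2% monthly interest)): balance=$4792.47 total_interest=$392.47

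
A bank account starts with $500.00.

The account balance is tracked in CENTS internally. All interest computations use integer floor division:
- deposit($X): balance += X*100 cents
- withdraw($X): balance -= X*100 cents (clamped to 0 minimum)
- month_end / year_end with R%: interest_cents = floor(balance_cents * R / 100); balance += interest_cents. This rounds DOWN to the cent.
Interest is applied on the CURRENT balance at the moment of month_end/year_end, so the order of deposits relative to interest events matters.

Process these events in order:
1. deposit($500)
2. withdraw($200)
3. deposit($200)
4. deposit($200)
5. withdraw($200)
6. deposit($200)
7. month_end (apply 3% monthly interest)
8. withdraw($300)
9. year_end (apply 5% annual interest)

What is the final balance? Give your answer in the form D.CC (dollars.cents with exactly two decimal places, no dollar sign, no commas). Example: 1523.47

Answer: 982.80

Derivation:
After 1 (deposit($500)): balance=$1000.00 total_interest=$0.00
After 2 (withdraw($200)): balance=$800.00 total_interest=$0.00
After 3 (deposit($200)): balance=$1000.00 total_interest=$0.00
After 4 (deposit($200)): balance=$1200.00 total_interest=$0.00
After 5 (withdraw($200)): balance=$1000.00 total_interest=$0.00
After 6 (deposit($200)): balance=$1200.00 total_interest=$0.00
After 7 (month_end (apply 3% monthly interest)): balance=$1236.00 total_interest=$36.00
After 8 (withdraw($300)): balance=$936.00 total_interest=$36.00
After 9 (year_end (apply 5% annual interest)): balance=$982.80 total_interest=$82.80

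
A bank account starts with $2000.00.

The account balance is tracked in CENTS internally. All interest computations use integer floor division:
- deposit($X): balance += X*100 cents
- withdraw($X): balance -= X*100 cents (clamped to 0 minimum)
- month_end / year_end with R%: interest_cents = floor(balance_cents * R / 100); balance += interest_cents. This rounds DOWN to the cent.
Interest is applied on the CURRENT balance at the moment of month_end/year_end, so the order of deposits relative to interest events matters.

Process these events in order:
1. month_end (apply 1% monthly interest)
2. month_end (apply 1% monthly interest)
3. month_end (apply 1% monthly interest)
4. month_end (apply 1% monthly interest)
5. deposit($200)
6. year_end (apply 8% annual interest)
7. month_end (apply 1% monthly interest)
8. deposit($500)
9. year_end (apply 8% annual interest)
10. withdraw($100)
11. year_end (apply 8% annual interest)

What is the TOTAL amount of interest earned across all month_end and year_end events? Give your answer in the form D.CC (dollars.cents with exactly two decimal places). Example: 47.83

After 1 (month_end (apply 1% monthly interest)): balance=$2020.00 total_interest=$20.00
After 2 (month_end (apply 1% monthly interest)): balance=$2040.20 total_interest=$40.20
After 3 (month_end (apply 1% monthly interest)): balance=$2060.60 total_interest=$60.60
After 4 (month_end (apply 1% monthly interest)): balance=$2081.20 total_interest=$81.20
After 5 (deposit($200)): balance=$2281.20 total_interest=$81.20
After 6 (year_end (apply 8% annual interest)): balance=$2463.69 total_interest=$263.69
After 7 (month_end (apply 1% monthly interest)): balance=$2488.32 total_interest=$288.32
After 8 (deposit($500)): balance=$2988.32 total_interest=$288.32
After 9 (year_end (apply 8% annual interest)): balance=$3227.38 total_interest=$527.38
After 10 (withdraw($100)): balance=$3127.38 total_interest=$527.38
After 11 (year_end (apply 8% annual interest)): balance=$3377.57 total_interest=$777.57

Answer: 777.57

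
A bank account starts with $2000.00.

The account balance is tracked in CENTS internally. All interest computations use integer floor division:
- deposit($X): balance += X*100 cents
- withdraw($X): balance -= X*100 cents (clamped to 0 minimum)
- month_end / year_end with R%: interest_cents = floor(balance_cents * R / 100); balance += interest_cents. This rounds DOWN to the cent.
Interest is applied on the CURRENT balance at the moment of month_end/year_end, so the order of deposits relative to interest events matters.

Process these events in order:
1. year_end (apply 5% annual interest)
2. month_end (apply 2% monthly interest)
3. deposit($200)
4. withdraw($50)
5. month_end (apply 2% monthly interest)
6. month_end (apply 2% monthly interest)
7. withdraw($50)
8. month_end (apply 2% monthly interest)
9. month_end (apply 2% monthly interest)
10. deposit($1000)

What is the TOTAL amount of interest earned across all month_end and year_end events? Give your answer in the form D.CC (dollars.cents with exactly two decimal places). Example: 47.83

Answer: 328.90

Derivation:
After 1 (year_end (apply 5% annual interest)): balance=$2100.00 total_interest=$100.00
After 2 (month_end (apply 2% monthly interest)): balance=$2142.00 total_interest=$142.00
After 3 (deposit($200)): balance=$2342.00 total_interest=$142.00
After 4 (withdraw($50)): balance=$2292.00 total_interest=$142.00
After 5 (month_end (apply 2% monthly interest)): balance=$2337.84 total_interest=$187.84
After 6 (month_end (apply 2% monthly interest)): balance=$2384.59 total_interest=$234.59
After 7 (withdraw($50)): balance=$2334.59 total_interest=$234.59
After 8 (month_end (apply 2% monthly interest)): balance=$2381.28 total_interest=$281.28
After 9 (month_end (apply 2% monthly interest)): balance=$2428.90 total_interest=$328.90
After 10 (deposit($1000)): balance=$3428.90 total_interest=$328.90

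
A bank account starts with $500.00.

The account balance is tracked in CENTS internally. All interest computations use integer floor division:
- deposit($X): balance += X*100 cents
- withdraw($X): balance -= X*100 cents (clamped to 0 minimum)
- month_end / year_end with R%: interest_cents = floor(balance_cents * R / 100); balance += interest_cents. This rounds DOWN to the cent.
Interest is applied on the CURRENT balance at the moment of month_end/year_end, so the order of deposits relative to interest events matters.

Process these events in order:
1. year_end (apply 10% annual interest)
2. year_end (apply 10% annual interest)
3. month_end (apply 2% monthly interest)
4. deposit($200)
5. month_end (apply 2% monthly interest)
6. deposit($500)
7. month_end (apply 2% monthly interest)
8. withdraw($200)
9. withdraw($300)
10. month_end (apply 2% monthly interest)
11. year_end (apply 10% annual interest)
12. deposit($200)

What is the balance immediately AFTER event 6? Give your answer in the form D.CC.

Answer: 1333.44

Derivation:
After 1 (year_end (apply 10% annual interest)): balance=$550.00 total_interest=$50.00
After 2 (year_end (apply 10% annual interest)): balance=$605.00 total_interest=$105.00
After 3 (month_end (apply 2% monthly interest)): balance=$617.10 total_interest=$117.10
After 4 (deposit($200)): balance=$817.10 total_interest=$117.10
After 5 (month_end (apply 2% monthly interest)): balance=$833.44 total_interest=$133.44
After 6 (deposit($500)): balance=$1333.44 total_interest=$133.44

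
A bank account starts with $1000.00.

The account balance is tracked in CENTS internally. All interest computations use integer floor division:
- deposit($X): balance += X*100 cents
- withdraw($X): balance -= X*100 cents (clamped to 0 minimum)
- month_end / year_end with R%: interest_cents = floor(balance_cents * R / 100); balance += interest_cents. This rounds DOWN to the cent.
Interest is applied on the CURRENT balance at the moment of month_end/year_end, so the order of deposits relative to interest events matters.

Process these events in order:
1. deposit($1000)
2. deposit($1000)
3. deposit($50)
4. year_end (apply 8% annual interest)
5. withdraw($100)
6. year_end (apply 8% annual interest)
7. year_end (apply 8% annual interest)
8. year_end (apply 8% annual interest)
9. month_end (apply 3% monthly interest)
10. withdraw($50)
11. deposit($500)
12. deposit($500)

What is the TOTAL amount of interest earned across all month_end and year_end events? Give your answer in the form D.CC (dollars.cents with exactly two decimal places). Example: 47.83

Answer: 1194.21

Derivation:
After 1 (deposit($1000)): balance=$2000.00 total_interest=$0.00
After 2 (deposit($1000)): balance=$3000.00 total_interest=$0.00
After 3 (deposit($50)): balance=$3050.00 total_interest=$0.00
After 4 (year_end (apply 8% annual interest)): balance=$3294.00 total_interest=$244.00
After 5 (withdraw($100)): balance=$3194.00 total_interest=$244.00
After 6 (year_end (apply 8% annual interest)): balance=$3449.52 total_interest=$499.52
After 7 (year_end (apply 8% annual interest)): balance=$3725.48 total_interest=$775.48
After 8 (year_end (apply 8% annual interest)): balance=$4023.51 total_interest=$1073.51
After 9 (month_end (apply 3% monthly interest)): balance=$4144.21 total_interest=$1194.21
After 10 (withdraw($50)): balance=$4094.21 total_interest=$1194.21
After 11 (deposit($500)): balance=$4594.21 total_interest=$1194.21
After 12 (deposit($500)): balance=$5094.21 total_interest=$1194.21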